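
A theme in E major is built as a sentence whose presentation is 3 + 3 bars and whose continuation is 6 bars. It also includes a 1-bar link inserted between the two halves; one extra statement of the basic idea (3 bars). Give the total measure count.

16 measures

Basic sentence: 3 + 3 + 6 = 12 bars.
12 (basic form) + 1 (link) + 3 (extra statement) = 16.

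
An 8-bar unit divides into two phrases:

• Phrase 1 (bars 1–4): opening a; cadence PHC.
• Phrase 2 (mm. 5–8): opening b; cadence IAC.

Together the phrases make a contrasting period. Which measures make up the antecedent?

The phrase ending with the weaker cadence (Phrygian half cadence) is the antecedent; the one ending more conclusively (imperfect authentic cadence) is the consequent. The antecedent is measures 1–4.

measures 1–4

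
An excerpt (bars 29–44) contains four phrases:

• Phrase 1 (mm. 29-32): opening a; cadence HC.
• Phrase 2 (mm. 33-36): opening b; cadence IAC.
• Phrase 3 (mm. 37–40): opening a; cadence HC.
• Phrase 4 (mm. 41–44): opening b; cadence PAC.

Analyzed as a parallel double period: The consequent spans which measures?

In a double period the four phrases pair into a large antecedent (phrases 1–2, ending imperfect authentic cadence) and a large consequent (phrases 3–4, ending perfect authentic cadence). The consequent spans mm. 37–44.

measures 37–44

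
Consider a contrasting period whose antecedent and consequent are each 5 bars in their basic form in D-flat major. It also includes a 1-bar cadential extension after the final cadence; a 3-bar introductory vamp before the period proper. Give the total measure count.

Basic contrasting period: 5 + 5 = 10 bars.
10 (basic form) + 1 (cadential extension) + 3 (introduction) = 14.

14 measures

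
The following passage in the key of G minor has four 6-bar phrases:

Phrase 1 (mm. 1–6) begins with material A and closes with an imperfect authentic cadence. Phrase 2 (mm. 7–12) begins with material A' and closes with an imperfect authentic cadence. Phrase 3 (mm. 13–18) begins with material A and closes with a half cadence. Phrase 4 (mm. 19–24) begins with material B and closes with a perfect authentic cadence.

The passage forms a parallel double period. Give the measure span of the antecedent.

In a double period the four phrases pair into a large antecedent (phrases 1–2, ending imperfect authentic cadence) and a large consequent (phrases 3–4, ending perfect authentic cadence). The antecedent spans measures 1–12.

measures 1–12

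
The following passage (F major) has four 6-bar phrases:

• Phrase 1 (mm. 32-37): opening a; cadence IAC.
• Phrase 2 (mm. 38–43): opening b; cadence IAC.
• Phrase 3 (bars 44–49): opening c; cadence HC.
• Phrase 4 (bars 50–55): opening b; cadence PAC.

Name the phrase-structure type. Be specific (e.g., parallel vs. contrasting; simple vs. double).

Four phrases in two halves: the first half (bars 32-43) ends with an imperfect authentic cadence, the second (bars 44–55) with a perfect authentic cadence — a large antecedent–consequent pair, i.e. a double period.
Phrase 3 begins with different material from phrase 1, making it contrasting.

contrasting double period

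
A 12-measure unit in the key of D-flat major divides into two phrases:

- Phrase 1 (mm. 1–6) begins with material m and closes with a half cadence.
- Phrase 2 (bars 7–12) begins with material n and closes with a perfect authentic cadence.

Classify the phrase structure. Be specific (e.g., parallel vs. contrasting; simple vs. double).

contrasting period

Phrase 1 ends with a half cadence (weaker) and phrase 2 with a perfect authentic cadence (stronger): antecedent + consequent = a period.
The two phrases open with different material (m / n), so the period is contrasting.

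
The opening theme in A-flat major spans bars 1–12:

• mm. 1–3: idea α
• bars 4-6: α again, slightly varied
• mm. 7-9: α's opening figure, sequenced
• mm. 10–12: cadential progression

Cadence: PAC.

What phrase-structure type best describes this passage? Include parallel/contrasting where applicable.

sentence

Basic idea (bars 1–3) + its repetition (mm. 4-6) form the presentation; fragmentation and cadence (measures 7–12) form the continuation — the 12-bar whole is a sentence.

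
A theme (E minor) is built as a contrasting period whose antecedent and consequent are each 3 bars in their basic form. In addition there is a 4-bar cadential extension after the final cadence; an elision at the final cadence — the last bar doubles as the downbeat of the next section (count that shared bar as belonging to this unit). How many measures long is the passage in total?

Basic contrasting period: 3 + 3 = 6 bars.
6 (basic form) + 4 (cadential extension) = 10.
The elision shares a bar with the next section but does not change this unit's count.

10 measures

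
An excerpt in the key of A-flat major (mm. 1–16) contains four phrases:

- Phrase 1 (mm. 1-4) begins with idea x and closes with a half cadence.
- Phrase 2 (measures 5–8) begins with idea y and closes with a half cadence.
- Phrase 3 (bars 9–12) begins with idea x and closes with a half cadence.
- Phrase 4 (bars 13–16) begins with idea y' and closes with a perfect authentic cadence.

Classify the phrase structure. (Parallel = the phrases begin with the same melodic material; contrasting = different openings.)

parallel double period

Four phrases in two halves: the first half (bars 1-8) ends with a half cadence, the second (bars 9–16) with a perfect authentic cadence — a large antecedent–consequent pair, i.e. a double period.
Phrase 3 begins with the same material as phrase 1, making it parallel.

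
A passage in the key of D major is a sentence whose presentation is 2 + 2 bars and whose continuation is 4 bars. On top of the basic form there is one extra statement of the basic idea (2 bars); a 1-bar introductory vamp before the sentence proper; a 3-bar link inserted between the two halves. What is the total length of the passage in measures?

Basic sentence: 2 + 2 + 4 = 8 bars.
8 (basic form) + 2 (extra statement) + 1 (introduction) + 3 (link) = 14.

14 measures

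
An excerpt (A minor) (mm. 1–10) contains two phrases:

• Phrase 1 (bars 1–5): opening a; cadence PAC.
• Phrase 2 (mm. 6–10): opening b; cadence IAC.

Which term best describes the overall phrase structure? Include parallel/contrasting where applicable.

The second phrase closes with an imperfect authentic cadence, which is not stronger than the first phrase's perfect authentic cadence; without a weak→strong cadential pair there is no antecedent–consequent relationship, so this is a phrase group rather than a period.

phrase group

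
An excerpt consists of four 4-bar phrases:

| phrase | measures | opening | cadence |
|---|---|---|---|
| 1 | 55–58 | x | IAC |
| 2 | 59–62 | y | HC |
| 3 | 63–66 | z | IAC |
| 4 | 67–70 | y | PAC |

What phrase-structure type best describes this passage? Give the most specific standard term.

contrasting double period

Four phrases in two halves: the first half (mm. 55–62) ends with a half cadence, the second (mm. 63–70) with a perfect authentic cadence — a large antecedent–consequent pair, i.e. a double period.
Phrase 3 begins with different material from phrase 1, making it contrasting.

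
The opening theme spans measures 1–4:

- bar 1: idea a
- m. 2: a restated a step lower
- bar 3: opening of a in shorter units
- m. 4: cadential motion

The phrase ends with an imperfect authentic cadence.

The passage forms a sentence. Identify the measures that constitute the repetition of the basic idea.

The presentation of a sentence is the basic idea (measure 1) plus its repetition (measure 2); the repetition of the basic idea is therefore bar 2.

measures 2–2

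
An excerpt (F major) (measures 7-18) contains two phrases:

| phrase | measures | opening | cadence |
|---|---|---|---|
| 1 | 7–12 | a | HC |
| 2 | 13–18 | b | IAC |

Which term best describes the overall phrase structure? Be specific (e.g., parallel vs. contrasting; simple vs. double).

Phrase 1 ends with a half cadence (weaker) and phrase 2 with an imperfect authentic cadence (stronger): antecedent + consequent = a period.
The two phrases open with different material (a / b), so the period is contrasting.

contrasting period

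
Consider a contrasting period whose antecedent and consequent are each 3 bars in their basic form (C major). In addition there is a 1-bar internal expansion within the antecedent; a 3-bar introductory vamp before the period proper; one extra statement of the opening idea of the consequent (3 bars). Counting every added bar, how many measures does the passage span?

Basic contrasting period: 3 + 3 = 6 bars.
6 (basic form) + 1 (internal expansion) + 3 (introduction) + 3 (extra statement) = 13.

13 measures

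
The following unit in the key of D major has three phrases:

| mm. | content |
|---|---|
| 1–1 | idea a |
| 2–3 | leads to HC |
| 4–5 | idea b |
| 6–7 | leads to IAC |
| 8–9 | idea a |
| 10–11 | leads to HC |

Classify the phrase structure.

The final phrase closes with a half cadence, which is not stronger than the preceding imperfect authentic cadence; the 3 phrases lack an overall antecedent–consequent design and so form a phrase group.

phrase group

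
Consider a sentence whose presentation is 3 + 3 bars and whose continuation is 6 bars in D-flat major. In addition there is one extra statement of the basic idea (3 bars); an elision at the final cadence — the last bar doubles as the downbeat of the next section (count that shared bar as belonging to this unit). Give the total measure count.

15 measures

Basic sentence: 3 + 3 + 6 = 12 bars.
12 (basic form) + 3 (extra statement) = 15.
The elision shares a bar with the next section but does not change this unit's count.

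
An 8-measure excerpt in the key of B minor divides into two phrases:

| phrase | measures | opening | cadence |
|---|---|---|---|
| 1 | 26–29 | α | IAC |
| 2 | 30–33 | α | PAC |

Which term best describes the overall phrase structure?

Phrase 1 ends with an imperfect authentic cadence (weaker) and phrase 2 with a perfect authentic cadence (stronger): antecedent + consequent = a period.
The two phrases open with the same material (α / α), so the period is parallel.

parallel period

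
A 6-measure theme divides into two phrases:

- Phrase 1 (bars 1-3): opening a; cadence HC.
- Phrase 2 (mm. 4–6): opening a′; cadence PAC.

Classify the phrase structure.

Phrase 1 ends with a half cadence (weaker) and phrase 2 with a perfect authentic cadence (stronger): antecedent + consequent = a period.
The two phrases open with the same material (a / a′), so the period is parallel.

parallel period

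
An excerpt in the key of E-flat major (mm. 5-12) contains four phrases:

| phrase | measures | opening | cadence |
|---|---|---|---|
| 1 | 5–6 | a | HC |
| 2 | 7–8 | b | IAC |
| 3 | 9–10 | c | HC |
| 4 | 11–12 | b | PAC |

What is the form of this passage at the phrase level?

Four phrases in two halves: the first half (mm. 5-8) ends with an imperfect authentic cadence, the second (measures 9–12) with a perfect authentic cadence — a large antecedent–consequent pair, i.e. a double period.
Phrase 3 begins with different material from phrase 1, making it contrasting.

contrasting double period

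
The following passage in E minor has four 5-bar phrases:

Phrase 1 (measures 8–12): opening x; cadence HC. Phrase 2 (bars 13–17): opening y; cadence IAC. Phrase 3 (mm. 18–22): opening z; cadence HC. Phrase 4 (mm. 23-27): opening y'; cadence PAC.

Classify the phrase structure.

Four phrases in two halves: the first half (mm. 8–17) ends with an imperfect authentic cadence, the second (mm. 18–27) with a perfect authentic cadence — a large antecedent–consequent pair, i.e. a double period.
Phrase 3 begins with different material from phrase 1, making it contrasting.

contrasting double period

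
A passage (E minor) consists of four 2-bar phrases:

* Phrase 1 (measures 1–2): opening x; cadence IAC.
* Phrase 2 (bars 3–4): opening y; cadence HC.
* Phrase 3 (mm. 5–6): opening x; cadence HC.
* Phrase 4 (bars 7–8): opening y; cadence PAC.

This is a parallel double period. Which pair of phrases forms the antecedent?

In a double period the first pair of phrases (ending half cadence) is the large antecedent and the second pair (ending perfect authentic cadence) is the large consequent; the antecedent is phrases 1 and 2.

phrases 1 and 2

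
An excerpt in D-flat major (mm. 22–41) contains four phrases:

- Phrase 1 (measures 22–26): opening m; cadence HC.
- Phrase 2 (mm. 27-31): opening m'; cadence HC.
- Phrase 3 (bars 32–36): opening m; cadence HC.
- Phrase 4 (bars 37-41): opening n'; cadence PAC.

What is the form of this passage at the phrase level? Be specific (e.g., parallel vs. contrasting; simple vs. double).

Four phrases in two halves: the first half (bars 22-31) ends with a half cadence, the second (mm. 32-41) with a perfect authentic cadence — a large antecedent–consequent pair, i.e. a double period.
Phrase 3 begins with the same material as phrase 1, making it parallel.

parallel double period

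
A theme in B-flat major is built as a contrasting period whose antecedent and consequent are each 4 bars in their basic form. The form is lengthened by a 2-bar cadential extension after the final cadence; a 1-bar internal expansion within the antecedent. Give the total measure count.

11 measures

Basic contrasting period: 4 + 4 = 8 bars.
8 (basic form) + 2 (cadential extension) + 1 (internal expansion) = 11.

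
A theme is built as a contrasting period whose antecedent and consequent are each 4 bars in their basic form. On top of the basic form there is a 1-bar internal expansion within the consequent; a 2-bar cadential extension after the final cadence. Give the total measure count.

Basic contrasting period: 4 + 4 = 8 bars.
8 (basic form) + 1 (internal expansion) + 2 (cadential extension) = 11.

11 measures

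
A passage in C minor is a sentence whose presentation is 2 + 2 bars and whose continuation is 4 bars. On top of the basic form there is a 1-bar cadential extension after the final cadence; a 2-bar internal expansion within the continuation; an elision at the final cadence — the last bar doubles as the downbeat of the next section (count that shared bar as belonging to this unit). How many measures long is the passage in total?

Basic sentence: 2 + 2 + 4 = 8 bars.
8 (basic form) + 1 (cadential extension) + 2 (internal expansion) = 11.
The elision shares a bar with the next section but does not change this unit's count.

11 measures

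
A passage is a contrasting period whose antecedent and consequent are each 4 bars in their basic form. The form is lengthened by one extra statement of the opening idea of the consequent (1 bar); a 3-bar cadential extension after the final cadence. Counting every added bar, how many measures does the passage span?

Basic contrasting period: 4 + 4 = 8 bars.
8 (basic form) + 1 (extra statement) + 3 (cadential extension) = 12.

12 measures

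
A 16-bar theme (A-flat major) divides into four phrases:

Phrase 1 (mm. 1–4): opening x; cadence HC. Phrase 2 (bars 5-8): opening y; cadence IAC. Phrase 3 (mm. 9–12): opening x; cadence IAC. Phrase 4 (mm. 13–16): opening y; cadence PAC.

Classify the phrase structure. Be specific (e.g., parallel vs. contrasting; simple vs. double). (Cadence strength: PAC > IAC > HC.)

Four phrases in two halves: the first half (mm. 1–8) ends with an imperfect authentic cadence, the second (mm. 9–16) with a perfect authentic cadence — a large antecedent–consequent pair, i.e. a double period.
Phrase 3 begins with the same material as phrase 1, making it parallel.

parallel double period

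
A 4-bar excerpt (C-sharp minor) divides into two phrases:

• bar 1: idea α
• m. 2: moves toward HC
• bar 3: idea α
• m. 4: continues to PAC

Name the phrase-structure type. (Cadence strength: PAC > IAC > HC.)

parallel period

Phrase 1 ends with a half cadence (weaker) and phrase 2 with a perfect authentic cadence (stronger): antecedent + consequent = a period.
The two phrases open with the same material (α / α), so the period is parallel.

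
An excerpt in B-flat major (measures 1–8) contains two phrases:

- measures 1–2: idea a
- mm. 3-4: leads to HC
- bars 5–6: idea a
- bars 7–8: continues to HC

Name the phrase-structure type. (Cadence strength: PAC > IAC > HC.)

Both phrases have the same opening (a) and the same cadence (half cadence): the second is a restatement, not a consequent, so this is a repeated phrase rather than a period.

repeated phrase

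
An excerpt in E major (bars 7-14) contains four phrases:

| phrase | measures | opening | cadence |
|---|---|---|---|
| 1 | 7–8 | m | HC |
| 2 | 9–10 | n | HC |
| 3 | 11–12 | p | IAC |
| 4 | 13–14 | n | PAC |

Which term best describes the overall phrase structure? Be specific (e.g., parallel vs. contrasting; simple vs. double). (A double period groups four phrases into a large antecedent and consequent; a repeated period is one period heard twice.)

Four phrases in two halves: the first half (bars 7–10) ends with a half cadence, the second (mm. 11–14) with a perfect authentic cadence — a large antecedent–consequent pair, i.e. a double period.
Phrase 3 begins with different material from phrase 1, making it contrasting.

contrasting double period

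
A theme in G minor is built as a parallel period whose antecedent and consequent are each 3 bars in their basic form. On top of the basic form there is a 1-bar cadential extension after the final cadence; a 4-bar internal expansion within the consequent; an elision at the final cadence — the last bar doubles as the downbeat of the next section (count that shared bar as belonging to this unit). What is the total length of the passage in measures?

Basic parallel period: 3 + 3 = 6 bars.
6 (basic form) + 1 (cadential extension) + 4 (internal expansion) = 11.
The elision shares a bar with the next section but does not change this unit's count.

11 measures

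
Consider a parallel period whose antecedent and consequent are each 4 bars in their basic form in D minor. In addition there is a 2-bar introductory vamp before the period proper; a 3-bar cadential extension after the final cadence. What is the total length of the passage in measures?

13 measures

Basic parallel period: 4 + 4 = 8 bars.
8 (basic form) + 2 (introduction) + 3 (cadential extension) = 13.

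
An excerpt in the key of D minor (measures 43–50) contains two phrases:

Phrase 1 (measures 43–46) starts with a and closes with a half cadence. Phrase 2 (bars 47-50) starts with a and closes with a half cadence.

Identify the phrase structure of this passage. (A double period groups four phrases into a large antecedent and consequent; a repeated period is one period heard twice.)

repeated phrase

Both phrases have the same opening (a) and the same cadence (half cadence): the second is a restatement, not a consequent, so this is a repeated phrase rather than a period.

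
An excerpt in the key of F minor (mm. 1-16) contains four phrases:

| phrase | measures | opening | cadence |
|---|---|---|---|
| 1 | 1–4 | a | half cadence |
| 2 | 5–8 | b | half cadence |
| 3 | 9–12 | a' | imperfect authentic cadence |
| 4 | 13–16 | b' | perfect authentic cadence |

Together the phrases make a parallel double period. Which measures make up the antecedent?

In a double period the first pair of phrases (ending half cadence) is the large antecedent and the second pair (ending perfect authentic cadence) is the large consequent; the antecedent is measures 1–8.

measures 1–8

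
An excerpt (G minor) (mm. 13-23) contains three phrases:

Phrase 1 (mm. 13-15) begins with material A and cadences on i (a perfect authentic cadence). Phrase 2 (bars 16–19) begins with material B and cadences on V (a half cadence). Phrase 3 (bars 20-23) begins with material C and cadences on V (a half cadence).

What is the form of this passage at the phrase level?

phrase group

The final phrase closes with a half cadence, which is not stronger than the preceding half cadence; the 3 phrases lack an overall antecedent–consequent design and so form a phrase group.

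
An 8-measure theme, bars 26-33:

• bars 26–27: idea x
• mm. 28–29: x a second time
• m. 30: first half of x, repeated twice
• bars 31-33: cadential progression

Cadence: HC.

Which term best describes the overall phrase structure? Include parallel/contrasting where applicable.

sentence

Basic idea (bars 26–27) + its repetition (mm. 28-29) form the presentation; fragmentation and cadence (mm. 30–33) form the continuation — the 8-bar whole is a sentence.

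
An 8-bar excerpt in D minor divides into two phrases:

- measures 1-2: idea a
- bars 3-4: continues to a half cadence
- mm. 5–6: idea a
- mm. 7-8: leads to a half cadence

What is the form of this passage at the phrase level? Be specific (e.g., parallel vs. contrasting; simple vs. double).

Both phrases have the same opening (a) and the same cadence (half cadence): the second is a restatement, not a consequent, so this is a repeated phrase rather than a period.

repeated phrase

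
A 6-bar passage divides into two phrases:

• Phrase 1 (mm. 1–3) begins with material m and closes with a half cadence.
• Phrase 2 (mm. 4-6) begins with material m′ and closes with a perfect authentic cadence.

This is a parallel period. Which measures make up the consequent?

The phrase ending with the weaker cadence (half cadence) is the antecedent; the one ending more conclusively (perfect authentic cadence) is the consequent. The consequent is measures 4–6.

measures 4–6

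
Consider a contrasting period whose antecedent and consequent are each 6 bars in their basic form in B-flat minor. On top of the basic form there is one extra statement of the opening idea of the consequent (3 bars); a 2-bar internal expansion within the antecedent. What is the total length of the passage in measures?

Basic contrasting period: 6 + 6 = 12 bars.
12 (basic form) + 3 (extra statement) + 2 (internal expansion) = 17.

17 measures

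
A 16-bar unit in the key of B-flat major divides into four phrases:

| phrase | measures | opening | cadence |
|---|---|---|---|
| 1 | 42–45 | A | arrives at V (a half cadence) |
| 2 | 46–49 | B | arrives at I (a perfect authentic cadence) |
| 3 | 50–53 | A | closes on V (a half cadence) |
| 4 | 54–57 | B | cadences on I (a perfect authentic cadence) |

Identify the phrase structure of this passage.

repeated period

The cadence pattern HC–PAC–HC–PAC is weak–strong twice, and phrases 3–4 restate phrases 1–2: a period heard twice, not a double period (which would end weakly at phrase 2).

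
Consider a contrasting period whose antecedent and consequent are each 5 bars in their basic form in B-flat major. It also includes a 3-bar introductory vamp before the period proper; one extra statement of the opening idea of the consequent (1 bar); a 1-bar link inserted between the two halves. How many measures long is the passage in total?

Basic contrasting period: 5 + 5 = 10 bars.
10 (basic form) + 3 (introduction) + 1 (extra statement) + 1 (link) = 15.

15 measures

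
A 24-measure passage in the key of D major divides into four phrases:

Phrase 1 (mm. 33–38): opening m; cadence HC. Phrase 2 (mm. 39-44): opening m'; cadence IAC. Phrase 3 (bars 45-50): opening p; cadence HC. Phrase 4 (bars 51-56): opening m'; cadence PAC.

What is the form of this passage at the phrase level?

Four phrases in two halves: the first half (measures 33–44) ends with an imperfect authentic cadence, the second (mm. 45-56) with a perfect authentic cadence — a large antecedent–consequent pair, i.e. a double period.
Phrase 3 begins with different material from phrase 1, making it contrasting.

contrasting double period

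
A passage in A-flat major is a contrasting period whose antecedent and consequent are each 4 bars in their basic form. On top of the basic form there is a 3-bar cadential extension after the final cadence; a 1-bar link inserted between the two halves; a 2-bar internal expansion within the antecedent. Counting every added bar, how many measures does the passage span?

14 measures

Basic contrasting period: 4 + 4 = 8 bars.
8 (basic form) + 3 (cadential extension) + 1 (link) + 2 (internal expansion) = 14.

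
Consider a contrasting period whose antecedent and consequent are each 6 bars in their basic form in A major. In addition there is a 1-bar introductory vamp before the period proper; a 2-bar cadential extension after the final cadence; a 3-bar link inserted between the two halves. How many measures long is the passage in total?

Basic contrasting period: 6 + 6 = 12 bars.
12 (basic form) + 1 (introduction) + 2 (cadential extension) + 3 (link) = 18.

18 measures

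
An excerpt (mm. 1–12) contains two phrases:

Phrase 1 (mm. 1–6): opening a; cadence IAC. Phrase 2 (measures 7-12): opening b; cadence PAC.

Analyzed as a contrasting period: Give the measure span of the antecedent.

measures 1–6

The antecedent is the phrase ending with the weaker cadence (imperfect authentic cadence, phrase 1) and the consequent the one ending more conclusively (perfect authentic cadence, phrase 2); the antecedent is mm. 1–6.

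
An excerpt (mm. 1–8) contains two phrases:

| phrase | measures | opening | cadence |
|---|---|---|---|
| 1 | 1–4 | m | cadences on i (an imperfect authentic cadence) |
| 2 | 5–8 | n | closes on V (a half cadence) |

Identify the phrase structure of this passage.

phrase group

The second phrase closes with a half cadence, which is not stronger than the first phrase's imperfect authentic cadence; without a weak→strong cadential pair there is no antecedent–consequent relationship, so this is a phrase group rather than a period.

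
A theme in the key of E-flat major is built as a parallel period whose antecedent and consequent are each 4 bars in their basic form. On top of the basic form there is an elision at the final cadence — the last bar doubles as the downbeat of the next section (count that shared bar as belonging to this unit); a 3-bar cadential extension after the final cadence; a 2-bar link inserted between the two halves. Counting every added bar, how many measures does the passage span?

Basic parallel period: 4 + 4 = 8 bars.
8 (basic form) + 3 (cadential extension) + 2 (link) = 13.
The elision shares a bar with the next section but does not change this unit's count.

13 measures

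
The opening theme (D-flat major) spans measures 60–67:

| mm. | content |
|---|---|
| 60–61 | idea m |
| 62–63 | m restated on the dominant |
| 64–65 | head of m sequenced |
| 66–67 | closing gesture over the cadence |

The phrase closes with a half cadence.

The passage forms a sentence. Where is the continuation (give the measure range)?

measures 64–67

After the presentation (mm. 60-63), the continuation covers the fragmentation through the cadence: mm. 64–67.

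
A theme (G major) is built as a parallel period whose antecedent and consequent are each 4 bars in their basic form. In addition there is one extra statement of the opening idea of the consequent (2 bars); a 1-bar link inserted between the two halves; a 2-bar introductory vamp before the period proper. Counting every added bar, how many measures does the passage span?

13 measures

Basic parallel period: 4 + 4 = 8 bars.
8 (basic form) + 2 (extra statement) + 1 (link) + 2 (introduction) = 13.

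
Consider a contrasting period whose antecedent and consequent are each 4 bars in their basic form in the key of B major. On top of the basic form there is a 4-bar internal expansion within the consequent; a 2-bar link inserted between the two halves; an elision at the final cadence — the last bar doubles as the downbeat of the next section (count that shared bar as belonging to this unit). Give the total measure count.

14 measures

Basic contrasting period: 4 + 4 = 8 bars.
8 (basic form) + 4 (internal expansion) + 2 (link) = 14.
The elision shares a bar with the next section but does not change this unit's count.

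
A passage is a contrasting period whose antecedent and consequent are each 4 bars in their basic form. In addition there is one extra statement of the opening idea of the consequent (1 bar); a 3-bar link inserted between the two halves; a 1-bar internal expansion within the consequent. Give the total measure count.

13 measures

Basic contrasting period: 4 + 4 = 8 bars.
8 (basic form) + 1 (extra statement) + 3 (link) + 1 (internal expansion) = 13.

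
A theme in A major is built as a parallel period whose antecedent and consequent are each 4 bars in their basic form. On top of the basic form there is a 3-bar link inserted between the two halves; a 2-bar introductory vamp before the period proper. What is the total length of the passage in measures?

Basic parallel period: 4 + 4 = 8 bars.
8 (basic form) + 3 (link) + 2 (introduction) = 13.

13 measures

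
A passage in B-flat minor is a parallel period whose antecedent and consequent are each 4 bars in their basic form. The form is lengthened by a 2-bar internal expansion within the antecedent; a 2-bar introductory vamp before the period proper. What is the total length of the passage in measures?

Basic parallel period: 4 + 4 = 8 bars.
8 (basic form) + 2 (internal expansion) + 2 (introduction) = 12.

12 measures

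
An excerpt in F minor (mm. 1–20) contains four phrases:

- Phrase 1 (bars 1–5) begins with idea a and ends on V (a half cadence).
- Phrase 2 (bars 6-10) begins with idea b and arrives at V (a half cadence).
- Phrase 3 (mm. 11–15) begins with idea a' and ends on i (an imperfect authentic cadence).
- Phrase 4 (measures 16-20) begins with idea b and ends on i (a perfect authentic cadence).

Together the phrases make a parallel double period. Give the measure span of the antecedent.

measures 1–10

In a double period the first pair of phrases (ending half cadence) is the large antecedent and the second pair (ending perfect authentic cadence) is the large consequent; the antecedent is measures 1–10.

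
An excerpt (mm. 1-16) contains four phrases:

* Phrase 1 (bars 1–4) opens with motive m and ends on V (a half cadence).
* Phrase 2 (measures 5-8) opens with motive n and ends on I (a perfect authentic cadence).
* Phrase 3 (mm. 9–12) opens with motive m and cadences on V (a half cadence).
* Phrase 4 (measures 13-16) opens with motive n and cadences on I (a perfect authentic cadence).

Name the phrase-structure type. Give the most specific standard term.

The cadence pattern HC–PAC–HC–PAC is weak–strong twice, and phrases 3–4 restate phrases 1–2: a period heard twice, not a double period (which would end weakly at phrase 2).

repeated period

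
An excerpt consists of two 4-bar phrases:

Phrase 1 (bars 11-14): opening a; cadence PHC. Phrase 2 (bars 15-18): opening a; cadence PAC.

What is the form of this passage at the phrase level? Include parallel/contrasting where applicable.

parallel period

Phrase 1 ends with a Phrygian half cadence (weaker) and phrase 2 with a perfect authentic cadence (stronger): antecedent + consequent = a period.
The two phrases open with the same material (a / a), so the period is parallel.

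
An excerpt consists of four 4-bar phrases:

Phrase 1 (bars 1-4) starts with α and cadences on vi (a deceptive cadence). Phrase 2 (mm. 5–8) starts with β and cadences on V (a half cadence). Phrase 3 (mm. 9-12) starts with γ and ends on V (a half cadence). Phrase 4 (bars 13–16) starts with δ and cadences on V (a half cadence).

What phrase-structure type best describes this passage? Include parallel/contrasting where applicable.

phrase group

Phrase 4 ends with a half cadence, no stronger than phrase 2's half cadence, so the four phrases do not form a double period; nor do phrases 3–4 duplicate 1–2, so it is not a repeated period. With no phrase reaching a conclusive cadence, the passage is a phrase group.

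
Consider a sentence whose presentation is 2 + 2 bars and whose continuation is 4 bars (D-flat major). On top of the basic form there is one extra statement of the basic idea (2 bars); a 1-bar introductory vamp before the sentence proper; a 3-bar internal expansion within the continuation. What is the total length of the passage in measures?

Basic sentence: 2 + 2 + 4 = 8 bars.
8 (basic form) + 2 (extra statement) + 1 (introduction) + 3 (internal expansion) = 14.

14 measures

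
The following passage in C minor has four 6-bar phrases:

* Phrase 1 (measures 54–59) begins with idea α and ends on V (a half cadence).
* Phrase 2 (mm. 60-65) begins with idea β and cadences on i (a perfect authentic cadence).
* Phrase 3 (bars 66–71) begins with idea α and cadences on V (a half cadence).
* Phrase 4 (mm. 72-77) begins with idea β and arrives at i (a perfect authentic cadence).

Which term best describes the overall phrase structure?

repeated period

The cadence pattern HC–PAC–HC–PAC is weak–strong twice, and phrases 3–4 restate phrases 1–2: a period heard twice, not a double period (which would end weakly at phrase 2).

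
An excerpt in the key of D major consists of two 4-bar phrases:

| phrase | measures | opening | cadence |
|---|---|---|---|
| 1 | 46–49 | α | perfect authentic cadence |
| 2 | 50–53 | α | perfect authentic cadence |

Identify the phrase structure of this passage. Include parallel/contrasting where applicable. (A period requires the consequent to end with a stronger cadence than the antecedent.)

Both phrases have the same opening (α) and the same cadence (perfect authentic cadence): the second is a restatement, not a consequent, so this is a repeated phrase rather than a period.

repeated phrase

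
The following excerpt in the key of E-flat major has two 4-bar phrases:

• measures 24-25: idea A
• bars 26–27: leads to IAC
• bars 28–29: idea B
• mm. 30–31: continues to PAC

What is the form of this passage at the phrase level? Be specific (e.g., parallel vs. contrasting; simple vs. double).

Phrase 1 ends with an imperfect authentic cadence (weaker) and phrase 2 with a perfect authentic cadence (stronger): antecedent + consequent = a period.
The two phrases open with different material (A / B), so the period is contrasting.

contrasting period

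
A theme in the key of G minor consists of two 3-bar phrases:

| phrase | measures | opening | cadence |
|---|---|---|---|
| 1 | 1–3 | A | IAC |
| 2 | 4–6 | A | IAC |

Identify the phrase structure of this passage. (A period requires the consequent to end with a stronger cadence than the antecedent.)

Both phrases have the same opening (A) and the same cadence (imperfect authentic cadence): the second is a restatement, not a consequent, so this is a repeated phrase rather than a period.

repeated phrase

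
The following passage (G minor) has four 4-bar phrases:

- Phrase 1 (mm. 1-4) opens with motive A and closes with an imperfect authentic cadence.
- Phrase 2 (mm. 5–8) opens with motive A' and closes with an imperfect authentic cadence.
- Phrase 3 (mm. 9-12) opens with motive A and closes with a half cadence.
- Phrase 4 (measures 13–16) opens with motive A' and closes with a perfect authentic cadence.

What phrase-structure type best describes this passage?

Four phrases in two halves: the first half (measures 1–8) ends with an imperfect authentic cadence, the second (measures 9–16) with a perfect authentic cadence — a large antecedent–consequent pair, i.e. a double period.
Phrase 3 begins with the same material as phrase 1, making it parallel.

parallel double period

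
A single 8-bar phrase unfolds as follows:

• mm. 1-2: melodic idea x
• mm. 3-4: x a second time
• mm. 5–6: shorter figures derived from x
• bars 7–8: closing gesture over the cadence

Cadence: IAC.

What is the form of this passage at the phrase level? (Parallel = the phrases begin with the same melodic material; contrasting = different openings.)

sentence

Basic idea (mm. 1-2) + its repetition (measures 3–4) form the presentation; fragmentation and cadence (bars 5-8) form the continuation — the 8-bar whole is a sentence.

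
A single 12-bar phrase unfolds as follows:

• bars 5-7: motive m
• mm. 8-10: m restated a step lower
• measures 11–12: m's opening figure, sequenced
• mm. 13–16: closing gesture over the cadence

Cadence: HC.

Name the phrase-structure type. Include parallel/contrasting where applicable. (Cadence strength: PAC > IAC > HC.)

Basic idea (bars 5-7) + its repetition (bars 8–10) form the presentation; fragmentation and cadence (mm. 11–16) form the continuation — the 12-bar whole is a sentence.

sentence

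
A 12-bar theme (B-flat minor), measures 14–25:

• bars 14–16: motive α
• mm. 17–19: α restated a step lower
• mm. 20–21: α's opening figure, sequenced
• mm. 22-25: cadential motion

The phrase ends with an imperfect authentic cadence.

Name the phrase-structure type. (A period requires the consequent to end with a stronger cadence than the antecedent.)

Basic idea (measures 14–16) + its repetition (bars 17–19) form the presentation; fragmentation and cadence (measures 20–25) form the continuation — the 12-bar whole is a sentence.

sentence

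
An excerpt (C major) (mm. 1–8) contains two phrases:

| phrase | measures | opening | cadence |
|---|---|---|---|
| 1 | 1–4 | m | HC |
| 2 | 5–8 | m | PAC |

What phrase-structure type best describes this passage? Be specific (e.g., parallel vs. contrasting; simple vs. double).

parallel period

Phrase 1 ends with a half cadence (weaker) and phrase 2 with a perfect authentic cadence (stronger): antecedent + consequent = a period.
The two phrases open with the same material (m / m), so the period is parallel.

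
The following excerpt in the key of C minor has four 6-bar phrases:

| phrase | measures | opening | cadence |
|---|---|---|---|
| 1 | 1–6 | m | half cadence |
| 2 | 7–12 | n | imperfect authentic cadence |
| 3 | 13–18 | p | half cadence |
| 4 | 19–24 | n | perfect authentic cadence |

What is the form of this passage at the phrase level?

contrasting double period

Four phrases in two halves: the first half (mm. 1–12) ends with an imperfect authentic cadence, the second (bars 13–24) with a perfect authentic cadence — a large antecedent–consequent pair, i.e. a double period.
Phrase 3 begins with different material from phrase 1, making it contrasting.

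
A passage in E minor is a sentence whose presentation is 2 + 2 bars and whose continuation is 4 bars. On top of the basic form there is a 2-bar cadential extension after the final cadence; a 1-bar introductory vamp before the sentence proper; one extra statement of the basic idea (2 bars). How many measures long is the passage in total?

Basic sentence: 2 + 2 + 4 = 8 bars.
8 (basic form) + 2 (cadential extension) + 1 (introduction) + 2 (extra statement) = 13.

13 measures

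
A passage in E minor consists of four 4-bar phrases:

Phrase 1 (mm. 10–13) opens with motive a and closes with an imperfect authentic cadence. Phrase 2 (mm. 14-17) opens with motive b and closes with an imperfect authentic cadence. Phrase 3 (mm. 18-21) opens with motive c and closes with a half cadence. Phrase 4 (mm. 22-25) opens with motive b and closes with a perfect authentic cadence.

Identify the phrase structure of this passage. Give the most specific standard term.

Four phrases in two halves: the first half (measures 10–17) ends with an imperfect authentic cadence, the second (mm. 18–25) with a perfect authentic cadence — a large antecedent–consequent pair, i.e. a double period.
Phrase 3 begins with different material from phrase 1, making it contrasting.

contrasting double period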